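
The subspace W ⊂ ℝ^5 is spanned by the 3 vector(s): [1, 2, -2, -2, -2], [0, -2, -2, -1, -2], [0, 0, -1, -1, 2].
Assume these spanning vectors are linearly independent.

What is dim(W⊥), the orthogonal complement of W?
dim(W⊥) = 2

For any subspace W of ℝ^n, dim(W) + dim(W⊥) = n (the whole-space dimension).
Here the given 3 vectors are linearly independent, so dim(W) = 3.
Thus dim(W⊥) = n - dim(W) = 5 - 3 = 2.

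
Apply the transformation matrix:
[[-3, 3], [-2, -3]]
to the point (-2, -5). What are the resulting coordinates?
(-9, 19)

Matrix multiplication:
[[-3, 3], [-2, -3]] × [-2, -5]ᵀ
= [-3×-2 + 3×-5, -2×-2 + -3×-5]ᵀ
= [-9.0000, 19.0000]ᵀ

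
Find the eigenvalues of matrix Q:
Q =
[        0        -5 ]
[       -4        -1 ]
λ = -5, 4

Solve det(Q - λI) = 0. For a 2×2 matrix the characteristic equation is λ² - (trace)λ + det = 0.
trace(Q) = a + d = 0 - 1 = -1.
det(Q) = a*d - b*c = (0)*(-1) - (-5)*(-4) = 0 - 20 = -20.
Characteristic equation: λ² - (-1)λ + (-20) = 0.
Discriminant = (-1)² - 4*(-20) = 1 + 80 = 81.
λ = (-1 ± √81) / 2 = (-1 ± 9) / 2 = -5, 4.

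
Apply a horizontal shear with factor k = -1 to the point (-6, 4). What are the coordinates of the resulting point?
(-10, 4)

Shear matrix for horizontal shear with factor k = -1:
[[1, -1], [0, 1]]
Result: (-6, 4) → (-10, 4)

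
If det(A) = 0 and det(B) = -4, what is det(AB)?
0

Use the multiplicative property of determinants: det(AB) = det(A)*det(B).
det(AB) = (0)*(-4) = 0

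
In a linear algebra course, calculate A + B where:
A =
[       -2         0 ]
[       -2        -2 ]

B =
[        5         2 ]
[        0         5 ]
A + B =
[        3         2 ]
[       -2         3 ]

Matrix addition is elementwise: (A+B)[i][j] = A[i][j] + B[i][j].
  (A+B)[0][0] = (-2) + (5) = 3
  (A+B)[0][1] = (0) + (2) = 2
  (A+B)[1][0] = (-2) + (0) = -2
  (A+B)[1][1] = (-2) + (5) = 3
A + B =
[        3         2 ]
[       -2         3 ]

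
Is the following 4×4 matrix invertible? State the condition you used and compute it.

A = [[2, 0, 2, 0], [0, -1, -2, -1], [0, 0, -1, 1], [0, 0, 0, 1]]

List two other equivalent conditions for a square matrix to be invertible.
Yes, invertible; det(A) = 2 ≠ 0. Equivalent conditions: rank(A) = 4; Ax = 0 has only the trivial solution; 0 is not an eigenvalue; the columns of A are linearly independent.

To check invertibility, compute det(A).
The given matrix is triangular, so det(A) equals the product of its diagonal entries = 2 ≠ 0.
Since det(A) ≠ 0, A is invertible.
Equivalent conditions for a square matrix A to be invertible:
- rank(A) = 4 (full rank).
- The homogeneous system Ax = 0 has only the trivial solution x = 0.
- 0 is not an eigenvalue of A.
- The columns (equivalently rows) of A are linearly independent.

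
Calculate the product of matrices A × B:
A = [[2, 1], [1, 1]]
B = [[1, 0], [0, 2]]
[[2, 2], [1, 2]]

Matrix multiplication:
C[0][0] = 2×1 + 1×0 = 2
C[0][1] = 2×0 + 1×2 = 2
C[1][0] = 1×1 + 1×0 = 1
C[1][1] = 1×0 + 1×2 = 2
Result: [[2, 2], [1, 2]]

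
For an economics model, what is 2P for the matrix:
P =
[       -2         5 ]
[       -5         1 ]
2P =
[       -4        10 ]
[      -10         2 ]

Scalar multiplication is elementwise: (2P)[i][j] = 2 * P[i][j].
  (2P)[0][0] = 2 * (-2) = -4
  (2P)[0][1] = 2 * (5) = 10
  (2P)[1][0] = 2 * (-5) = -10
  (2P)[1][1] = 2 * (1) = 2
2P =
[       -4        10 ]
[      -10         2 ]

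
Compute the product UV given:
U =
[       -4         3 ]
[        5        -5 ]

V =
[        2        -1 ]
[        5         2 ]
UV =
[        7        10 ]
[      -15       -15 ]

Matrix multiplication: (UV)[i][j] = sum over k of U[i][k] * V[k][j].
  (UV)[0][0] = (-4)*(2) + (3)*(5) = 7
  (UV)[0][1] = (-4)*(-1) + (3)*(2) = 10
  (UV)[1][0] = (5)*(2) + (-5)*(5) = -15
  (UV)[1][1] = (5)*(-1) + (-5)*(2) = -15
UV =
[        7        10 ]
[      -15       -15 ]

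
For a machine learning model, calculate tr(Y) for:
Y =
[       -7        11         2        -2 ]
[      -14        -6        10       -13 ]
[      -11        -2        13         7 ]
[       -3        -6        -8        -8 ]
tr(Y) = -7 - 6 + 13 - 8 = -8

The trace of a square matrix is the sum of its diagonal entries.
Diagonal entries of Y: Y[0][0] = -7, Y[1][1] = -6, Y[2][2] = 13, Y[3][3] = -8.
tr(Y) = -7 - 6 + 13 - 8 = -8.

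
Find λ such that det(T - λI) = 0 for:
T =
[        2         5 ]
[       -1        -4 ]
λ = -3, 1

Solve det(T - λI) = 0. For a 2×2 matrix the characteristic equation is λ² - (trace)λ + det = 0.
trace(T) = a + d = 2 - 4 = -2.
det(T) = a*d - b*c = (2)*(-4) - (5)*(-1) = -8 + 5 = -3.
Characteristic equation: λ² - (-2)λ + (-3) = 0.
Discriminant = (-2)² - 4*(-3) = 4 + 12 = 16.
λ = (-2 ± √16) / 2 = (-2 ± 4) / 2 = -3, 1.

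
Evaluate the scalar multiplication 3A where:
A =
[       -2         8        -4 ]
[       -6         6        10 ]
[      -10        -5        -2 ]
3A =
[       -6        24       -12 ]
[      -18        18        30 ]
[      -30       -15        -6 ]

Scalar multiplication is elementwise: (3A)[i][j] = 3 * A[i][j].
  (3A)[0][0] = 3 * (-2) = -6
  (3A)[0][1] = 3 * (8) = 24
  (3A)[0][2] = 3 * (-4) = -12
  (3A)[1][0] = 3 * (-6) = -18
  (3A)[1][1] = 3 * (6) = 18
  (3A)[1][2] = 3 * (10) = 30
  (3A)[2][0] = 3 * (-10) = -30
  (3A)[2][1] = 3 * (-5) = -15
  (3A)[2][2] = 3 * (-2) = -6
3A =
[       -6        24       -12 ]
[      -18        18        30 ]
[      -30       -15        -6 ]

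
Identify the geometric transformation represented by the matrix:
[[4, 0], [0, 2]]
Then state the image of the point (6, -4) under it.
non-uniform scaling by (4, 2); image of (6, -4) is (24, -8)

This is diagonal with distinct entries, so it scales the x-axis by 4 and the y-axis by 2.
The matrix [[4, 0], [0, 2]] represents: non-uniform scaling by (4, 2).
Applying it to (6, -4): [4·6 + 0·-4, 0·6 + 2·-4] = (24, -8).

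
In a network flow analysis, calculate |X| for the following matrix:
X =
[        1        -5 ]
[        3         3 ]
det(X) = 18

For a 2×2 matrix [[a, b], [c, d]], det = a*d - b*c.
det(X) = (1)*(3) - (-5)*(3) = 3 + 15 = 18.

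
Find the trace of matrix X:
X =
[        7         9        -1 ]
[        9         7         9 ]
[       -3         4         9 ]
tr(X) = 7 + 7 + 9 = 23

The trace of a square matrix is the sum of its diagonal entries.
Diagonal entries of X: X[0][0] = 7, X[1][1] = 7, X[2][2] = 9.
tr(X) = 7 + 7 + 9 = 23.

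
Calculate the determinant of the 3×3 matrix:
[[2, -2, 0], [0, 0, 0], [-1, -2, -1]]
0

Expansion along first row:
det = 2·det([[0,0],[-2,-1]]) - -2·det([[0,0],[-1,-1]]) + 0·det([[0,0],[-1,-2]])
    = 2·(0·-1 - 0·-2) - -2·(0·-1 - 0·-1) + 0·(0·-2 - 0·-1)
    = 2·0 - -2·0 + 0·0
    = 0 + 0 + 0 = 0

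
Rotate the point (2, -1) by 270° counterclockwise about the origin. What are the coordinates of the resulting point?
(-1, -2)

Rotation matrix R(θ) = [[cos θ, -sin θ], [sin θ, cos θ]]; for θ = 270°:
R = [[0, 1], [-1, 0]]
Result: R × [2, -1]ᵀ = [0·2 + (1)·-1, -1·2 + (0)·-1]ᵀ = (-1, -2)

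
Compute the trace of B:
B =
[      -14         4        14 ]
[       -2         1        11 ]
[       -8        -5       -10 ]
tr(B) = -14 + 1 - 10 = -23

The trace of a square matrix is the sum of its diagonal entries.
Diagonal entries of B: B[0][0] = -14, B[1][1] = 1, B[2][2] = -10.
tr(B) = -14 + 1 - 10 = -23.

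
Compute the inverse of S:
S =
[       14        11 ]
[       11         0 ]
det(S) = -121
S⁻¹ =
[        0      1/11 ]
[     1/11   -14/121 ]

For a 2×2 matrix S = [[a, b], [c, d]] with det(S) ≠ 0, S⁻¹ = (1/det(S)) * [[d, -b], [-c, a]].
det(S) = (14)*(0) - (11)*(11) = 0 - 121 = -121.
S⁻¹ = (1/-121) * [[0, -11], [-11, 14]].
Dividing each entry by -121 and reducing:
S⁻¹ =
[        0      1/11 ]
[     1/11   -14/121 ]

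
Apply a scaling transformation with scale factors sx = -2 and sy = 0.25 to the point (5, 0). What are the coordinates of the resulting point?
(-10, 0.0)

Scaling matrix:
[[-2, 0], [0, 0.25]]
Result: (5 × -2, 0 × 0.25) = (-10, 0.0)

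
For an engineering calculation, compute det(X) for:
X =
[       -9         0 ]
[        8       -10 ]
det(X) = 90

For a 2×2 matrix [[a, b], [c, d]], det = a*d - b*c.
det(X) = (-9)*(-10) - (0)*(8) = 90 - 0 = 90.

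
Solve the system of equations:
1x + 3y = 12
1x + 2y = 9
x = 3, y = 3

Use elimination (row reduction):
Equation 1: 1x + 3y = 12.
Equation 2: 1x + 2y = 9.
Multiply Eq1 by 1 and Eq2 by 1: 1x + 3y = 12;  1x + 2y = 9.
Subtract: (-1)y = -3, so y = 3.
Back-substitute into Eq1: 1x + 3*(3) = 12, so x = 3.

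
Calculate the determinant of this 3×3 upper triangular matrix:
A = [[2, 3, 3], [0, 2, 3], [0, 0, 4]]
16

The determinant of a triangular matrix is the product of its diagonal entries (the off-diagonal entries above the diagonal do not affect it).
det(A) = (2) * (2) * (4) = 16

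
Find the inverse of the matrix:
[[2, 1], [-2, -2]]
[[1, 1/2], [-1, -1]]

For [[a,b],[c,d]], inverse = (1/det)·[[d,-b],[-c,a]]
det = 2·-2 - 1·-2 = -2
Inverse = (1/-2)·[[-2, -1], [2, 2]]
        = [[1, 1/2], [-1, -1]]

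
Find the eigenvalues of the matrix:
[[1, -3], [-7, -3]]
λ = -6 and λ = 4

Characteristic equation: det(A - λI) = 0
λ² - (trace)λ + (det) = 0
λ² - (-2)λ + (-24) = 0
λ² + 2λ - 24 = 0
Solving: λ = -6, 4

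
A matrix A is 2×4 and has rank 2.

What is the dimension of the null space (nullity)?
2

The rank-nullity theorem for an m×n matrix states:
rank(A) + nullity(A) = n (the number of columns).
Here n = 4 and rank(A) = 2, so nullity(A) = 4 - 2 = 2.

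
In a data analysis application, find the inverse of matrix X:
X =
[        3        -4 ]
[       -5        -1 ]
det(X) = -23
X⁻¹ =
[     1/23     -4/23 ]
[    -5/23     -3/23 ]

For a 2×2 matrix X = [[a, b], [c, d]] with det(X) ≠ 0, X⁻¹ = (1/det(X)) * [[d, -b], [-c, a]].
det(X) = (3)*(-1) - (-4)*(-5) = -3 - 20 = -23.
X⁻¹ = (1/-23) * [[-1, 4], [5, 3]].
Dividing each entry by -23 and reducing:
X⁻¹ =
[     1/23     -4/23 ]
[    -5/23     -3/23 ]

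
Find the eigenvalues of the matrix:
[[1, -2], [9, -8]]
λ = -5 and λ = -2

Characteristic equation: det(A - λI) = 0
λ² - (trace)λ + (det) = 0
λ² - (-7)λ + (10) = 0
λ² + 7λ + 10 = 0
Solving: λ = -5, -2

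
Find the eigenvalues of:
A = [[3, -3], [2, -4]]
λ = -3, 2

Solve det(A - λI) = 0. For a 2×2 matrix this is λ² - (trace)λ + det = 0.
trace(A) = 3 - 4 = -1.
det(A) = (3)*(-4) - (-3)*(2) = -12 + 6 = -6.
Characteristic equation: λ² - (-1)λ + (-6) = 0.
Discriminant: (-1)² - 4*(-6) = 1 + 24 = 25.
Roots: λ = (-1 ± √25) / 2 = -3, 2.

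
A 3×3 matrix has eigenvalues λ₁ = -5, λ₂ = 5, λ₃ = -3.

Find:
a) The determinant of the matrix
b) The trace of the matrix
det = 75, trace = -3

Two standard eigenvalue identities:
- det(A) equals the product of the eigenvalues (counted with multiplicity).
- trace(A) equals the sum of the eigenvalues.
det(A) = (-5)*(5)*(-3) = 75.
trace(A) = -5 + 5 - 3 = -3.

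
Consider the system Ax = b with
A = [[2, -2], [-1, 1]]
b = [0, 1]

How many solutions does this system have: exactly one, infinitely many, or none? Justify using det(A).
No solution

det(A) = (2)*(1) - (-2)*(-1) = 0, so A is singular.
The column space of A is span(column 1) = span([2, -1]).
b = [0, 1] is not a scalar multiple of column 1, so b ∉ column space and the system is inconsistent — no solution.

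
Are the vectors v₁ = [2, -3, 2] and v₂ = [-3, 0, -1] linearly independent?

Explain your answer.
Yes, linearly independent

Two vectors are linearly dependent iff one is a scalar multiple of the other.
No single scalar k satisfies v₂ = k·v₁ (the ratios of corresponding entries disagree), so v₁ and v₂ are linearly independent.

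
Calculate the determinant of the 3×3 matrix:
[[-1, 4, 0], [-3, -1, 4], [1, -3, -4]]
-48

Expansion along first row:
det = -1·det([[-1,4],[-3,-4]]) - 4·det([[-3,4],[1,-4]]) + 0·det([[-3,-1],[1,-3]])
    = -1·(-1·-4 - 4·-3) - 4·(-3·-4 - 4·1) + 0·(-3·-3 - -1·1)
    = -1·16 - 4·8 + 0·10
    = -16 + -32 + 0 = -48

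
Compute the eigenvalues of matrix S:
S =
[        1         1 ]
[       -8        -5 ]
λ = -3, -1

Solve det(S - λI) = 0. For a 2×2 matrix the characteristic equation is λ² - (trace)λ + det = 0.
trace(S) = a + d = 1 - 5 = -4.
det(S) = a*d - b*c = (1)*(-5) - (1)*(-8) = -5 + 8 = 3.
Characteristic equation: λ² - (-4)λ + (3) = 0.
Discriminant = (-4)² - 4*(3) = 16 - 12 = 4.
λ = (-4 ± √4) / 2 = (-4 ± 2) / 2 = -3, -1.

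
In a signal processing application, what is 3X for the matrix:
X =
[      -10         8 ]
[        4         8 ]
3X =
[      -30        24 ]
[       12        24 ]

Scalar multiplication is elementwise: (3X)[i][j] = 3 * X[i][j].
  (3X)[0][0] = 3 * (-10) = -30
  (3X)[0][1] = 3 * (8) = 24
  (3X)[1][0] = 3 * (4) = 12
  (3X)[1][1] = 3 * (8) = 24
3X =
[      -30        24 ]
[       12        24 ]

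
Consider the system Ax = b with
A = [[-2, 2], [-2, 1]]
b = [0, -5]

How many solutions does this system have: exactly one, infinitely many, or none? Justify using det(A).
Exactly one solution

Compute det(A) = (-2)*(1) - (2)*(-2) = 2.
Because det(A) ≠ 0, A is invertible and Ax = b has a unique solution for every b (here x = A⁻¹ b).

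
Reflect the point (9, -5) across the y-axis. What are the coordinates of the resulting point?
(-9, -5)

Reflection across y-axis: (9, -5) → (-9, -5)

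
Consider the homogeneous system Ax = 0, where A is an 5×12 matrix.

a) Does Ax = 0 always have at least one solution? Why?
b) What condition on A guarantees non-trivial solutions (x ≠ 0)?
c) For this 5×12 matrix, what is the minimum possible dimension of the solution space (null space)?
a) Yes, x = 0 is always a solution. b) When A has linearly dependent columns (rank < n). c) Minimum nullity = 7.

a) x = 0 satisfies A·0 = 0, so the zero vector is always a solution.
b) Non-trivial solutions exist iff the columns of A are linearly dependent, equivalently rank(A) < n (the number of columns).
c) By rank-nullity, rank(A) + nullity(A) = n = 12. Since A has only 5 rows, rank(A) ≤ 5, so nullity(A) ≥ 12 - 5 = 7.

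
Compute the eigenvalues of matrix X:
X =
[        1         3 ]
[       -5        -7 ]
λ = -4, -2

Solve det(X - λI) = 0. For a 2×2 matrix the characteristic equation is λ² - (trace)λ + det = 0.
trace(X) = a + d = 1 - 7 = -6.
det(X) = a*d - b*c = (1)*(-7) - (3)*(-5) = -7 + 15 = 8.
Characteristic equation: λ² - (-6)λ + (8) = 0.
Discriminant = (-6)² - 4*(8) = 36 - 32 = 4.
λ = (-6 ± √4) / 2 = (-6 ± 2) / 2 = -4, -2.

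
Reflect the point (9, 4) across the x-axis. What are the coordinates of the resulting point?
(9, -4)

Reflection across x-axis: (9, 4) → (9, -4)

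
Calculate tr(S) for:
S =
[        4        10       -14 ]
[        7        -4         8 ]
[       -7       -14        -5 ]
tr(S) = 4 - 4 - 5 = -5

The trace of a square matrix is the sum of its diagonal entries.
Diagonal entries of S: S[0][0] = 4, S[1][1] = -4, S[2][2] = -5.
tr(S) = 4 - 4 - 5 = -5.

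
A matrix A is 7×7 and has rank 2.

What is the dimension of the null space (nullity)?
5

The rank-nullity theorem for an m×n matrix states:
rank(A) + nullity(A) = n (the number of columns).
Here n = 7 and rank(A) = 2, so nullity(A) = 7 - 2 = 5.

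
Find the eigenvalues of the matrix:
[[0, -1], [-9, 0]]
λ = -3 and λ = 3

Characteristic equation: det(A - λI) = 0
λ² - (trace)λ + (det) = 0
λ² - (0)λ + (-9) = 0
λ² - 0λ - 9 = 0
Solving: λ = -3, 3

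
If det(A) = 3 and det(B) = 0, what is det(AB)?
0

Use the multiplicative property of determinants: det(AB) = det(A)*det(B).
det(AB) = (3)*(0) = 0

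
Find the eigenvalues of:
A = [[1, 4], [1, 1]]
λ = -1, 3

Solve det(A - λI) = 0. For a 2×2 matrix this is λ² - (trace)λ + det = 0.
trace(A) = 1 + 1 = 2.
det(A) = (1)*(1) - (4)*(1) = 1 - 4 = -3.
Characteristic equation: λ² - (2)λ + (-3) = 0.
Discriminant: (2)² - 4*(-3) = 4 + 12 = 16.
Roots: λ = (2 ± √16) / 2 = -1, 3.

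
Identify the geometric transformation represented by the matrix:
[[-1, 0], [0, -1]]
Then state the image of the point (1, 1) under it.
rotation by 180° (or reflection through origin); image of (1, 1) is (-1, -1)

This matches the form [[cos θ, -sin θ], [sin θ, cos θ]] of a rotation matrix; reading off cos θ and sin θ gives the angle.
The matrix [[-1, 0], [0, -1]] represents: rotation by 180° (or reflection through origin).
Applying it to (1, 1): [-1·1 + 0·1, 0·1 + -1·1] = (-1, -1).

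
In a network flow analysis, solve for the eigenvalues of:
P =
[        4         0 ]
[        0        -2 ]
λ = -2, 4

Solve det(P - λI) = 0. For a 2×2 matrix the characteristic equation is λ² - (trace)λ + det = 0.
trace(P) = a + d = 4 - 2 = 2.
det(P) = a*d - b*c = (4)*(-2) - (0)*(0) = -8 - 0 = -8.
Characteristic equation: λ² - (2)λ + (-8) = 0.
Discriminant = (2)² - 4*(-8) = 4 + 32 = 36.
λ = (2 ± √36) / 2 = (2 ± 6) / 2 = -2, 4.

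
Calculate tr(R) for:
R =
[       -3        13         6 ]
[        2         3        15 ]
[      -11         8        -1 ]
tr(R) = -3 + 3 - 1 = -1

The trace of a square matrix is the sum of its diagonal entries.
Diagonal entries of R: R[0][0] = -3, R[1][1] = 3, R[2][2] = -1.
tr(R) = -3 + 3 - 1 = -1.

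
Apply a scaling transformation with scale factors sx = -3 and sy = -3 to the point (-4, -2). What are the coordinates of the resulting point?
(12, 6)

Scaling matrix:
[[-3, 0], [0, -3]]
Result: (-4 × -3, -2 × -3) = (12, 6)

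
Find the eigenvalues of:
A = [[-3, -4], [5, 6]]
λ = 1, 2

Solve det(A - λI) = 0. For a 2×2 matrix this is λ² - (trace)λ + det = 0.
trace(A) = -3 + 6 = 3.
det(A) = (-3)*(6) - (-4)*(5) = -18 + 20 = 2.
Characteristic equation: λ² - (3)λ + (2) = 0.
Discriminant: (3)² - 4*(2) = 9 - 8 = 1.
Roots: λ = (3 ± √1) / 2 = 1, 2.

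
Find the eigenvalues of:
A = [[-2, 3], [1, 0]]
λ = -3, 1

Solve det(A - λI) = 0. For a 2×2 matrix this is λ² - (trace)λ + det = 0.
trace(A) = -2 + 0 = -2.
det(A) = (-2)*(0) - (3)*(1) = 0 - 3 = -3.
Characteristic equation: λ² - (-2)λ + (-3) = 0.
Discriminant: (-2)² - 4*(-3) = 4 + 12 = 16.
Roots: λ = (-2 ± √16) / 2 = -3, 1.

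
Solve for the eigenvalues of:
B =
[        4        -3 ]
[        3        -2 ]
λ = 1, 1

Solve det(B - λI) = 0. For a 2×2 matrix the characteristic equation is λ² - (trace)λ + det = 0.
trace(B) = a + d = 4 - 2 = 2.
det(B) = a*d - b*c = (4)*(-2) - (-3)*(3) = -8 + 9 = 1.
Characteristic equation: λ² - (2)λ + (1) = 0.
Discriminant = (2)² - 4*(1) = 4 - 4 = 0.
λ = (2 ± √0) / 2 = (2 ± 0) / 2 = 1, 1.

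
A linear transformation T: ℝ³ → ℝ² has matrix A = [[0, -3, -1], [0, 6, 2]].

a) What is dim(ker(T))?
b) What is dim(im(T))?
dim(ker) = 2, dim(im) = 1

Observe that row 2 = -2 × row 1 (so the rows are linearly dependent).
Thus rank(A) = 1 (only one linearly independent row).
dim(im(T)) = rank(A) = 1.
By the rank-nullity theorem applied to T: ℝ³ → ℝ², rank(A) + nullity(A) = 3 (the domain dimension), so dim(ker(T)) = 3 - 1 = 2.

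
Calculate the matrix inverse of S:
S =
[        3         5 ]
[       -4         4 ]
det(S) = 32
S⁻¹ =
[      1/8     -5/32 ]
[      1/8      3/32 ]

For a 2×2 matrix S = [[a, b], [c, d]] with det(S) ≠ 0, S⁻¹ = (1/det(S)) * [[d, -b], [-c, a]].
det(S) = (3)*(4) - (5)*(-4) = 12 + 20 = 32.
S⁻¹ = (1/32) * [[4, -5], [4, 3]].
Dividing each entry by 32 and reducing:
S⁻¹ =
[      1/8     -5/32 ]
[      1/8      3/32 ]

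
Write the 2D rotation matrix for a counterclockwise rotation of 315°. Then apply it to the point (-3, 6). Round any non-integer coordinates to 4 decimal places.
R = [[√2/2, √2/2], [-√2/2, √2/2]]; R·(-3, 6) = (2.1213, 6.3640)

Rotation matrix formula: R(θ) = [[cos θ, -sin θ], [sin θ, cos θ]]
For θ = 315°:
cos(315°) = √2/2
sin(315°) = -√2/2
R = [[√2/2, √2/2], [-√2/2, √2/2]]
Apply to (-3, 6): [√2/2·-3 + (√2/2)·6, -√2/2·-3 + √2/2·6] = (2.1213, 6.3640)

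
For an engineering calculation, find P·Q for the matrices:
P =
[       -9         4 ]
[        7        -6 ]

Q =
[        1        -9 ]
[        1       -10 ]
PQ =
[       -5        41 ]
[        1        -3 ]

Matrix multiplication: (PQ)[i][j] = sum over k of P[i][k] * Q[k][j].
  (PQ)[0][0] = (-9)*(1) + (4)*(1) = -5
  (PQ)[0][1] = (-9)*(-9) + (4)*(-10) = 41
  (PQ)[1][0] = (7)*(1) + (-6)*(1) = 1
  (PQ)[1][1] = (7)*(-9) + (-6)*(-10) = -3
PQ =
[       -5        41 ]
[        1        -3 ]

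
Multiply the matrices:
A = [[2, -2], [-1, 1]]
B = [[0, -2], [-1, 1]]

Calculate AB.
[[2, -6], [-1, 3]]

Each entry (i,j) of AB = sum over k of A[i][k]*B[k][j].
(AB)[0][0] = (2)*(0) + (-2)*(-1) = 2
(AB)[0][1] = (2)*(-2) + (-2)*(1) = -6
(AB)[1][0] = (-1)*(0) + (1)*(-1) = -1
(AB)[1][1] = (-1)*(-2) + (1)*(1) = 3
AB = [[2, -6], [-1, 3]]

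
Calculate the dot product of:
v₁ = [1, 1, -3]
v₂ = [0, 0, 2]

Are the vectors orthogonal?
-6, No

The dot product is the sum of products of corresponding components.
v₁·v₂ = (1)*(0) + (1)*(0) + (-3)*(2) = 0 + 0 - 6 = -6.
Two vectors are orthogonal iff their dot product is 0; here the dot product is -6, so the vectors are not orthogonal.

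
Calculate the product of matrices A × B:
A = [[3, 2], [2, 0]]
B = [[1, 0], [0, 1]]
[[3, 2], [2, 0]]

Matrix multiplication:
C[0][0] = 3×1 + 2×0 = 3
C[0][1] = 3×0 + 2×1 = 2
C[1][0] = 2×1 + 0×0 = 2
C[1][1] = 2×0 + 0×1 = 0
Result: [[3, 2], [2, 0]]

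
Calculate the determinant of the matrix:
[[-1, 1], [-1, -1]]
2

For a 2×2 matrix [[a, b], [c, d]], det = ad - bc
det = (-1)(-1) - (1)(-1) = 1 - -1 = 2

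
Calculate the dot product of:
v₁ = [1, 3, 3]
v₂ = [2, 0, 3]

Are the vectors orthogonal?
11, No

The dot product is the sum of products of corresponding components.
v₁·v₂ = (1)*(2) + (3)*(0) + (3)*(3) = 2 + 0 + 9 = 11.
Two vectors are orthogonal iff their dot product is 0; here the dot product is 11, so the vectors are not orthogonal.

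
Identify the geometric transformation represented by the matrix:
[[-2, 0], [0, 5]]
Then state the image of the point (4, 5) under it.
non-uniform scaling by (-2, 5); image of (4, 5) is (-8, 25)

This is diagonal with distinct entries, so it scales the x-axis by -2 and the y-axis by 5.
The matrix [[-2, 0], [0, 5]] represents: non-uniform scaling by (-2, 5).
Applying it to (4, 5): [-2·4 + 0·5, 0·4 + 5·5] = (-8, 25).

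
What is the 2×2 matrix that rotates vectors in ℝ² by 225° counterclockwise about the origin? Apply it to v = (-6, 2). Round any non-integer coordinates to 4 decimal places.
R = [[-√2/2, √2/2], [-√2/2, -√2/2]]; R·v = (5.6569, 2.8284)

A counterclockwise rotation by angle θ in ℝ² has matrix R(θ) = [[cos θ, -sin θ], [sin θ, cos θ]].
For θ = 225°: cos θ = -√2/2, sin θ = -√2/2.
R(225°) = [[-√2/2, √2/2], [-√2/2, -√2/2]].
R·v = [-√2/2·-6 + (√2/2)·2, -√2/2·-6 + -√2/2·2] = (5.6569, 2.8284).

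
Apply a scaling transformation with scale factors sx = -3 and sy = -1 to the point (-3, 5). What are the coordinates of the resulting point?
(9, -5)

Scaling matrix:
[[-3, 0], [0, -1]]
Result: (-3 × -3, 5 × -1) = (9, -5)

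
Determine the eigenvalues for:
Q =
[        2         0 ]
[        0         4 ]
λ = 2, 4

Solve det(Q - λI) = 0. For a 2×2 matrix the characteristic equation is λ² - (trace)λ + det = 0.
trace(Q) = a + d = 2 + 4 = 6.
det(Q) = a*d - b*c = (2)*(4) - (0)*(0) = 8 - 0 = 8.
Characteristic equation: λ² - (6)λ + (8) = 0.
Discriminant = (6)² - 4*(8) = 36 - 32 = 4.
λ = (6 ± √4) / 2 = (6 ± 2) / 2 = 2, 4.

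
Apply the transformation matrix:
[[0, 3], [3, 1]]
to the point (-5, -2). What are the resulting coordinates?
(-6, -17)

Matrix multiplication:
[[0, 3], [3, 1]] × [-5, -2]ᵀ
= [0×-5 + 3×-2, 3×-5 + 1×-2]ᵀ
= [-6.0000, -17.0000]ᵀ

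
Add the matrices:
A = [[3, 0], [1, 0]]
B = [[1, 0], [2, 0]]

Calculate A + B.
[[4, 0], [3, 0]]

Add corresponding elements:
(3)+(1)=4
(0)+(0)=0
(1)+(2)=3
(0)+(0)=0
A + B = [[4, 0], [3, 0]]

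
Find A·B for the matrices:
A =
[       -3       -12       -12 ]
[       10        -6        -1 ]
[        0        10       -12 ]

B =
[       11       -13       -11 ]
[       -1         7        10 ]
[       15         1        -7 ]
AB =
[     -201       -57        -3 ]
[      101      -173      -163 ]
[     -190        58       184 ]

Matrix multiplication: (AB)[i][j] = sum over k of A[i][k] * B[k][j].
  (AB)[0][0] = (-3)*(11) + (-12)*(-1) + (-12)*(15) = -201
  (AB)[0][1] = (-3)*(-13) + (-12)*(7) + (-12)*(1) = -57
  (AB)[0][2] = (-3)*(-11) + (-12)*(10) + (-12)*(-7) = -3
  (AB)[1][0] = (10)*(11) + (-6)*(-1) + (-1)*(15) = 101
  (AB)[1][1] = (10)*(-13) + (-6)*(7) + (-1)*(1) = -173
  (AB)[1][2] = (10)*(-11) + (-6)*(10) + (-1)*(-7) = -163
  (AB)[2][0] = (0)*(11) + (10)*(-1) + (-12)*(15) = -190
  (AB)[2][1] = (0)*(-13) + (10)*(7) + (-12)*(1) = 58
  (AB)[2][2] = (0)*(-11) + (10)*(10) + (-12)*(-7) = 184
AB =
[     -201       -57        -3 ]
[      101      -173      -163 ]
[     -190        58       184 ]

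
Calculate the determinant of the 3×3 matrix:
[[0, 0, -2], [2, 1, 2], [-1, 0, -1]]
-2

Expansion along first row:
det = 0·det([[1,2],[0,-1]]) - 0·det([[2,2],[-1,-1]]) + -2·det([[2,1],[-1,0]])
    = 0·(1·-1 - 2·0) - 0·(2·-1 - 2·-1) + -2·(2·0 - 1·-1)
    = 0·-1 - 0·0 + -2·1
    = 0 + 0 + -2 = -2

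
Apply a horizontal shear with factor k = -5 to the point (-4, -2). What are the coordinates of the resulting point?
(6, -2)

Shear matrix for horizontal shear with factor k = -5:
[[1, -5], [0, 1]]
Result: (-4, -2) → (6, -2)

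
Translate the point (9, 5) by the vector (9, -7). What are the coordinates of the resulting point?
(18, -2)

Translation by (9, -7):
x' = 9 + 9 = 18
y' = 5 + -7 = -2
Homogeneous matrix: [[1, 0, 9], [0, 1, -7], [0, 0, 1]]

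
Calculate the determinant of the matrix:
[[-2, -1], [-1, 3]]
-7

For a 2×2 matrix [[a, b], [c, d]], det = ad - bc
det = (-2)(3) - (-1)(-1) = -6 - 1 = -7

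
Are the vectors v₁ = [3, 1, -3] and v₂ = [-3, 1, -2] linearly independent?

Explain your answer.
Yes, linearly independent

Two vectors are linearly dependent iff one is a scalar multiple of the other.
No single scalar k satisfies v₂ = k·v₁ (the ratios of corresponding entries disagree), so v₁ and v₂ are linearly independent.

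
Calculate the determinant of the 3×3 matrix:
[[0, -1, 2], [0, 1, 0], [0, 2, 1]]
0

Expansion along first row:
det = 0·det([[1,0],[2,1]]) - -1·det([[0,0],[0,1]]) + 2·det([[0,1],[0,2]])
    = 0·(1·1 - 0·2) - -1·(0·1 - 0·0) + 2·(0·2 - 1·0)
    = 0·1 - -1·0 + 2·0
    = 0 + 0 + 0 = 0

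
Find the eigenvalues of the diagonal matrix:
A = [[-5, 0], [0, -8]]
λ₁ = -5, λ₂ = -8

The characteristic polynomial of A is det(A - λI) = (-5 - λ)(-8 - λ) = 0.
The roots are λ = -5 and λ = -8, so the eigenvalues are the diagonal entries.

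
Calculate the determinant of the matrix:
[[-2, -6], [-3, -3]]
-12

For a 2×2 matrix [[a, b], [c, d]], det = ad - bc
det = (-2)(-3) - (-6)(-3) = 6 - 18 = -12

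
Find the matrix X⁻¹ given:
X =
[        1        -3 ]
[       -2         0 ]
det(X) = -6
X⁻¹ =
[        0      -1/2 ]
[     -1/3      -1/6 ]

For a 2×2 matrix X = [[a, b], [c, d]] with det(X) ≠ 0, X⁻¹ = (1/det(X)) * [[d, -b], [-c, a]].
det(X) = (1)*(0) - (-3)*(-2) = 0 - 6 = -6.
X⁻¹ = (1/-6) * [[0, 3], [2, 1]].
Dividing each entry by -6 and reducing:
X⁻¹ =
[        0      -1/2 ]
[     -1/3      -1/6 ]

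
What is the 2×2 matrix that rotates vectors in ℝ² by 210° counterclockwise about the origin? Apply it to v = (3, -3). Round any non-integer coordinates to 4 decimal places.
R = [[-√3/2, 1/2], [-1/2, -√3/2]]; R·v = (-4.0981, 1.0981)

A counterclockwise rotation by angle θ in ℝ² has matrix R(θ) = [[cos θ, -sin θ], [sin θ, cos θ]].
For θ = 210°: cos θ = -√3/2, sin θ = -1/2.
R(210°) = [[-√3/2, 1/2], [-1/2, -√3/2]].
R·v = [-√3/2·3 + (1/2)·-3, -1/2·3 + -√3/2·-3] = (-4.0981, 1.0981).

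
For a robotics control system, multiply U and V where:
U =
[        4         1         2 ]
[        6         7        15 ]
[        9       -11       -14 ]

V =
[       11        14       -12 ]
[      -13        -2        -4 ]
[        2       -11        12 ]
UV =
[       35        32       -28 ]
[        5       -95        80 ]
[      214       302      -232 ]

Matrix multiplication: (UV)[i][j] = sum over k of U[i][k] * V[k][j].
  (UV)[0][0] = (4)*(11) + (1)*(-13) + (2)*(2) = 35
  (UV)[0][1] = (4)*(14) + (1)*(-2) + (2)*(-11) = 32
  (UV)[0][2] = (4)*(-12) + (1)*(-4) + (2)*(12) = -28
  (UV)[1][0] = (6)*(11) + (7)*(-13) + (15)*(2) = 5
  (UV)[1][1] = (6)*(14) + (7)*(-2) + (15)*(-11) = -95
  (UV)[1][2] = (6)*(-12) + (7)*(-4) + (15)*(12) = 80
  (UV)[2][0] = (9)*(11) + (-11)*(-13) + (-14)*(2) = 214
  (UV)[2][1] = (9)*(14) + (-11)*(-2) + (-14)*(-11) = 302
  (UV)[2][2] = (9)*(-12) + (-11)*(-4) + (-14)*(12) = -232
UV =
[       35        32       -28 ]
[        5       -95        80 ]
[      214       302      -232 ]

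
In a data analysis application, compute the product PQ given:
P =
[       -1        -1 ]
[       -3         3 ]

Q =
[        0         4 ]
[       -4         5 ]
PQ =
[        4        -9 ]
[      -12         3 ]

Matrix multiplication: (PQ)[i][j] = sum over k of P[i][k] * Q[k][j].
  (PQ)[0][0] = (-1)*(0) + (-1)*(-4) = 4
  (PQ)[0][1] = (-1)*(4) + (-1)*(5) = -9
  (PQ)[1][0] = (-3)*(0) + (3)*(-4) = -12
  (PQ)[1][1] = (-3)*(4) + (3)*(5) = 3
PQ =
[        4        -9 ]
[      -12         3 ]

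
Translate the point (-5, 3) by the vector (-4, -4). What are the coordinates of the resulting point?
(-9, -1)

Translation by (-4, -4):
x' = -5 + -4 = -9
y' = 3 + -4 = -1
Homogeneous matrix: [[1, 0, -4], [0, 1, -4], [0, 0, 1]]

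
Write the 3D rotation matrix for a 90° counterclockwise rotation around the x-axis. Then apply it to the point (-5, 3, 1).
R = [[1, 0, 0], [0, 0, -1], [0, 1, 0]]; R·(-5, 3, 1) = (-5, -1, 3)

Rotation matrix for 90° around x-axis:
cos(90°) = 0, sin(90°) = 1
R = [[1, 0, 0], [0, 0, -1], [0, 1, 0]]
Apply to (-5, 3, 1): R·[-5, 3, 1]ᵀ = (-5, -1, 3)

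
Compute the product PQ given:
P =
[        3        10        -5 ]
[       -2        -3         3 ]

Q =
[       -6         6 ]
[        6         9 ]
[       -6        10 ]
PQ =
[       72        58 ]
[      -24        -9 ]

Matrix multiplication: (PQ)[i][j] = sum over k of P[i][k] * Q[k][j].
  (PQ)[0][0] = (3)*(-6) + (10)*(6) + (-5)*(-6) = 72
  (PQ)[0][1] = (3)*(6) + (10)*(9) + (-5)*(10) = 58
  (PQ)[1][0] = (-2)*(-6) + (-3)*(6) + (3)*(-6) = -24
  (PQ)[1][1] = (-2)*(6) + (-3)*(9) + (3)*(10) = -9
PQ =
[       72        58 ]
[      -24        -9 ]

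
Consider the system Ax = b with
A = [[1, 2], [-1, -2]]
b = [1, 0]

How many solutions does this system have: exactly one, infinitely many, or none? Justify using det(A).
No solution

det(A) = (1)*(-2) - (2)*(-1) = 0, so A is singular.
The column space of A is span(column 1) = span([1, -1]).
b = [1, 0] is not a scalar multiple of column 1, so b ∉ column space and the system is inconsistent — no solution.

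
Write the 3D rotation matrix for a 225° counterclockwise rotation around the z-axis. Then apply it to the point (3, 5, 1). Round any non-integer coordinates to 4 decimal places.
R = [[-√2/2, √2/2, 0], [-√2/2, -√2/2, 0], [0, 0, 1]]; R·(3, 5, 1) = (1.4142, -5.6569, 1.0000)

Rotation matrix for 225° around z-axis:
cos(225°) = -√2/2, sin(225°) = -√2/2
R = [[-√2/2, √2/2, 0], [-√2/2, -√2/2, 0], [0, 0, 1]]
Apply to (3, 5, 1): R·[3, 5, 1]ᵀ = (1.4142, -5.6569, 1.0000)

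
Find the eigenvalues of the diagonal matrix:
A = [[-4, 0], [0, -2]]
λ₁ = -4, λ₂ = -2

The characteristic polynomial of A is det(A - λI) = (-4 - λ)(-2 - λ) = 0.
The roots are λ = -4 and λ = -2, so the eigenvalues are the diagonal entries.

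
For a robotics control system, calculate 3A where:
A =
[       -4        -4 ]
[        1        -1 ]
3A =
[      -12       -12 ]
[        3        -3 ]

Scalar multiplication is elementwise: (3A)[i][j] = 3 * A[i][j].
  (3A)[0][0] = 3 * (-4) = -12
  (3A)[0][1] = 3 * (-4) = -12
  (3A)[1][0] = 3 * (1) = 3
  (3A)[1][1] = 3 * (-1) = -3
3A =
[      -12       -12 ]
[        3        -3 ]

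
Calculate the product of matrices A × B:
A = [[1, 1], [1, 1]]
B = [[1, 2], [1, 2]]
[[2, 4], [2, 4]]

Matrix multiplication:
C[0][0] = 1×1 + 1×1 = 2
C[0][1] = 1×2 + 1×2 = 4
C[1][0] = 1×1 + 1×1 = 2
C[1][1] = 1×2 + 1×2 = 4
Result: [[2, 4], [2, 4]]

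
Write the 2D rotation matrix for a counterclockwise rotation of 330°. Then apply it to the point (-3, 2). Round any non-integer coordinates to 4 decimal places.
R = [[√3/2, 1/2], [-1/2, √3/2]]; R·(-3, 2) = (-1.5981, 3.2321)

Rotation matrix formula: R(θ) = [[cos θ, -sin θ], [sin θ, cos θ]]
For θ = 330°:
cos(330°) = √3/2
sin(330°) = -1/2
R = [[√3/2, 1/2], [-1/2, √3/2]]
Apply to (-3, 2): [√3/2·-3 + (1/2)·2, -1/2·-3 + √3/2·2] = (-1.5981, 3.2321)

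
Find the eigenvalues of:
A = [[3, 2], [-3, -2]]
λ = 0, 1

Solve det(A - λI) = 0. For a 2×2 matrix this is λ² - (trace)λ + det = 0.
trace(A) = 3 - 2 = 1.
det(A) = (3)*(-2) - (2)*(-3) = -6 + 6 = 0.
Characteristic equation: λ² - (1)λ + (0) = 0.
Discriminant: (1)² - 4*(0) = 1 - 0 = 1.
Roots: λ = (1 ± √1) / 2 = 0, 1.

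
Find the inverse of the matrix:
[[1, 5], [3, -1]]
[[1/16, 5/16], [3/16, -1/16]]

For [[a,b],[c,d]], inverse = (1/det)·[[d,-b],[-c,a]]
det = 1·-1 - 5·3 = -16
Inverse = (1/-16)·[[-1, -5], [-3, 1]]
        = [[1/16, 5/16], [3/16, -1/16]]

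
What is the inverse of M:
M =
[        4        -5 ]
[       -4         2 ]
det(M) = -12
M⁻¹ =
[     -1/6     -5/12 ]
[     -1/3      -1/3 ]

For a 2×2 matrix M = [[a, b], [c, d]] with det(M) ≠ 0, M⁻¹ = (1/det(M)) * [[d, -b], [-c, a]].
det(M) = (4)*(2) - (-5)*(-4) = 8 - 20 = -12.
M⁻¹ = (1/-12) * [[2, 5], [4, 4]].
Dividing each entry by -12 and reducing:
M⁻¹ =
[     -1/6     -5/12 ]
[     -1/3      -1/3 ]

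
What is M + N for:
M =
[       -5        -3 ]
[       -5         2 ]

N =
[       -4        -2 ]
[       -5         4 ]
M + N =
[       -9        -5 ]
[      -10         6 ]

Matrix addition is elementwise: (M+N)[i][j] = M[i][j] + N[i][j].
  (M+N)[0][0] = (-5) + (-4) = -9
  (M+N)[0][1] = (-3) + (-2) = -5
  (M+N)[1][0] = (-5) + (-5) = -10
  (M+N)[1][1] = (2) + (4) = 6
M + N =
[       -9        -5 ]
[      -10         6 ]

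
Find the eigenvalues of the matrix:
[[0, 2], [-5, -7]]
λ = -5 and λ = -2

Characteristic equation: det(A - λI) = 0
λ² - (trace)λ + (det) = 0
λ² - (-7)λ + (10) = 0
λ² + 7λ + 10 = 0
Solving: λ = -5, -2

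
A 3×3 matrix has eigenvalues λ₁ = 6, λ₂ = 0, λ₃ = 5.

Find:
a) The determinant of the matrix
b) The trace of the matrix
det = 0, trace = 11

Two standard eigenvalue identities:
- det(A) equals the product of the eigenvalues (counted with multiplicity).
- trace(A) equals the sum of the eigenvalues.
det(A) = (6)*(0)*(5) = 0.
trace(A) = 6 + 0 + 5 = 11.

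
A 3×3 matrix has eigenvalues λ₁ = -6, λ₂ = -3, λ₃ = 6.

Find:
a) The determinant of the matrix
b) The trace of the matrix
det = 108, trace = -3

Two standard eigenvalue identities:
- det(A) equals the product of the eigenvalues (counted with multiplicity).
- trace(A) equals the sum of the eigenvalues.
det(A) = (-6)*(-3)*(6) = 108.
trace(A) = -6 - 3 + 6 = -3.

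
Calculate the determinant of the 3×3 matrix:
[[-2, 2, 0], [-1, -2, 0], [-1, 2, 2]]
12

Expansion along first row:
det = -2·det([[-2,0],[2,2]]) - 2·det([[-1,0],[-1,2]]) + 0·det([[-1,-2],[-1,2]])
    = -2·(-2·2 - 0·2) - 2·(-1·2 - 0·-1) + 0·(-1·2 - -2·-1)
    = -2·-4 - 2·-2 + 0·-4
    = 8 + 4 + 0 = 12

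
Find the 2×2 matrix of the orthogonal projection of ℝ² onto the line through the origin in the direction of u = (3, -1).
[[9/10, -3/10], [-3/10, 1/10]]

The orthogonal projection onto the line spanned by a nonzero vector u = (a, b) has matrix P = (u uᵀ) / (uᵀ u) = (1/(a² + b²)) · [[a², ab], [ab, b²]].
Here u = (3, -1), so a² + b² = 9 + 1 = 10.
P = (1/10) · [[9, -3], [-3, 1]] = [[9/10, -3/10], [-3/10, 1/10]].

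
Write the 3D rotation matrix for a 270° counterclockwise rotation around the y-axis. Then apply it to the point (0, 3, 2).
R = [[0, 0, -1], [0, 1, 0], [1, 0, 0]]; R·(0, 3, 2) = (-2, 3, 0)

Rotation matrix for 270° around y-axis:
cos(270°) = 0, sin(270°) = -1
R = [[0, 0, -1], [0, 1, 0], [1, 0, 0]]
Apply to (0, 3, 2): R·[0, 3, 2]ᵀ = (-2, 3, 0)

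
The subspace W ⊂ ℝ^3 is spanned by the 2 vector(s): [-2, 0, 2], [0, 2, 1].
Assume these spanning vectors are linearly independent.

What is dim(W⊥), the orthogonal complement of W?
dim(W⊥) = 1

For any subspace W of ℝ^n, dim(W) + dim(W⊥) = n (the whole-space dimension).
Here the given 2 vectors are linearly independent, so dim(W) = 2.
Thus dim(W⊥) = n - dim(W) = 3 - 2 = 1.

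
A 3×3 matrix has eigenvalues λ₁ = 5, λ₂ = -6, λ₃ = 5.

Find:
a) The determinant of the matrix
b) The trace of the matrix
det = -150, trace = 4

Two standard eigenvalue identities:
- det(A) equals the product of the eigenvalues (counted with multiplicity).
- trace(A) equals the sum of the eigenvalues.
det(A) = (5)*(-6)*(5) = -150.
trace(A) = 5 - 6 + 5 = 4.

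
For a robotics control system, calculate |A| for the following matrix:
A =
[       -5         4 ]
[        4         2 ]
det(A) = -26

For a 2×2 matrix [[a, b], [c, d]], det = a*d - b*c.
det(A) = (-5)*(2) - (4)*(4) = -10 - 16 = -26.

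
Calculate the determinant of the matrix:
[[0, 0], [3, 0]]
0

For a 2×2 matrix [[a, b], [c, d]], det = ad - bc
det = (0)(0) - (0)(3) = 0 - 0 = 0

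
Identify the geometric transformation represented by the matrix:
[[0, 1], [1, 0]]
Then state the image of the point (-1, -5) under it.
reflection across the line y = x; image of (-1, -5) is (-5, -1)

This is a symmetric orthogonal matrix with determinant -1, which characterizes a reflection in ℝ².
The matrix [[0, 1], [1, 0]] represents: reflection across the line y = x.
Applying it to (-1, -5): [0·-1 + 1·-5, 1·-1 + 0·-5] = (-5, -1).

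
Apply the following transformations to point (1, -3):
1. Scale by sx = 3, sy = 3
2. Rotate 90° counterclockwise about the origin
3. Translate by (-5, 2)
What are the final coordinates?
(4, 5)

Step 1: Scale → (3, -9)
Step 2: Rotate 90° → (9, 3)
Step 3: Translate → (4, 5)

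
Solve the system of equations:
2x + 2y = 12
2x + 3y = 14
x = 4, y = 2

Use elimination (row reduction):
Equation 1: 2x + 2y = 12.
Equation 2: 2x + 3y = 14.
Multiply Eq1 by 2 and Eq2 by 2: 4x + 4y = 24;  4x + 6y = 28.
Subtract: (2)y = 4, so y = 2.
Back-substitute into Eq1: 2x + 2*(2) = 12, so x = 4.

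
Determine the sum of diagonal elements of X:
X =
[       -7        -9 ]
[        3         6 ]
tr(X) = -7 + 6 = -1

The trace of a square matrix is the sum of its diagonal entries.
Diagonal entries of X: X[0][0] = -7, X[1][1] = 6.
tr(X) = -7 + 6 = -1.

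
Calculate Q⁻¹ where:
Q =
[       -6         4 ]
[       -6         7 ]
det(Q) = -18
Q⁻¹ =
[    -7/18       2/9 ]
[     -1/3       1/3 ]

For a 2×2 matrix Q = [[a, b], [c, d]] with det(Q) ≠ 0, Q⁻¹ = (1/det(Q)) * [[d, -b], [-c, a]].
det(Q) = (-6)*(7) - (4)*(-6) = -42 + 24 = -18.
Q⁻¹ = (1/-18) * [[7, -4], [6, -6]].
Dividing each entry by -18 and reducing:
Q⁻¹ =
[    -7/18       2/9 ]
[     -1/3       1/3 ]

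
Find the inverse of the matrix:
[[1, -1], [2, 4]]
[[2/3, 1/6], [-1/3, 1/6]]

For [[a,b],[c,d]], inverse = (1/det)·[[d,-b],[-c,a]]
det = 1·4 - -1·2 = 6
Inverse = (1/6)·[[4, 1], [-2, 1]]
        = [[2/3, 1/6], [-1/3, 1/6]]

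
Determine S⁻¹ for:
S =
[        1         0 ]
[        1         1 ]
det(S) = 1
S⁻¹ =
[        1         0 ]
[       -1         1 ]

For a 2×2 matrix S = [[a, b], [c, d]] with det(S) ≠ 0, S⁻¹ = (1/det(S)) * [[d, -b], [-c, a]].
det(S) = (1)*(1) - (0)*(1) = 1 - 0 = 1.
S⁻¹ = (1/1) * [[1, 0], [-1, 1]].
Dividing each entry by 1 and reducing:
S⁻¹ =
[        1         0 ]
[       -1         1 ]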